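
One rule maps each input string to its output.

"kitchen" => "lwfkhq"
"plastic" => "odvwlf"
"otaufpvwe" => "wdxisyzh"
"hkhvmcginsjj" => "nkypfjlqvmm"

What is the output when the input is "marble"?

Looking at the pairs, the operation is to delete the first character, then shift every letter 3 places forward in the alphabet (wrapping around).
For "marble", step one produces "arble"; step two turns that into "dueoh".

dueoh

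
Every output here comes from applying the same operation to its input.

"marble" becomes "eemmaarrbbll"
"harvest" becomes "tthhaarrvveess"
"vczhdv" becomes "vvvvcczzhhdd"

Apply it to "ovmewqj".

jjoovvmmeewwqq

What's happening: move the last character to the front, then double every character.
On "ovmewqj": the first step gives "jovmewq", and the second then gives "jjoovvmmeewwqq".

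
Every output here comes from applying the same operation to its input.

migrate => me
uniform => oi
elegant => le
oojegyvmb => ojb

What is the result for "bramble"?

lb

The transformation: sort the characters into reverse alphabetical order, then keep one character in every 3, starting at position 3 (positions 3rd, 6th, 9th, ...).
Applying both steps to "bramble": "rmlebba", then "lb".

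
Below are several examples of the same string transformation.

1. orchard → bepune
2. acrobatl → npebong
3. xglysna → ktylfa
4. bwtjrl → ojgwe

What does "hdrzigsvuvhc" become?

The transformation: delete the last character, then shift every letter 13 places forward in the alphabet (wrapping around) — i.e. ROT13.
On "hdrzigsvuvhc": the first step gives "hdrzigsvuvh", and the second then gives "uqemvtfihiu".

uqemvtfihiu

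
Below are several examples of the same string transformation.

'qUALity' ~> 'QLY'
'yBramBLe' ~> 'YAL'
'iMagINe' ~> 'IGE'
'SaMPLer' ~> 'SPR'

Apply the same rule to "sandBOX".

The rule is to keep one character in every 3, starting at position 1 (positions 1st, 4th, 7th, ...), then convert every letter to uppercase.
Starting from "sandBOX": after the first operation, "sdX"; after the second, "SDX".

SDX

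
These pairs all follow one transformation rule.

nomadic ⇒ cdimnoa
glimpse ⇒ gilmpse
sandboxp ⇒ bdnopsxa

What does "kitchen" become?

ehikntc

Looking at the pairs, the operation is to sort the characters into alphabetical order, then move the first character to the end.
Applying that to "kitchen" gives "ehikntc".
(Check on "sandboxp": → "abdnopsx" → "bdnopsxa" ✓)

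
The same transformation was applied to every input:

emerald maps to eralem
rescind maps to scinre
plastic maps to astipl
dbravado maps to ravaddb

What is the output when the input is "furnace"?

Rule — delete the last character, then move the first 2 characters to the end (rotate left by 2).
"furnace" → "furnac" → "rnacfu".
(Check on "emerald": → "emeral" → "eralem" ✓)

rnacfu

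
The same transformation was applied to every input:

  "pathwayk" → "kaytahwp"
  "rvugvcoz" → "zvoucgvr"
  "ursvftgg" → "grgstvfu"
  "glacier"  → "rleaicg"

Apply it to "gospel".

loespg

The rule is to take characters alternately from the front and the back (1st, last, 2nd, 2nd-last, ...), then move the first character to the end.
For "gospel", step one produces "gloesp"; step two turns that into "loespg".
(Check on "ursvftgg": → "ugrgstvf" → "grgstvfu" ✓)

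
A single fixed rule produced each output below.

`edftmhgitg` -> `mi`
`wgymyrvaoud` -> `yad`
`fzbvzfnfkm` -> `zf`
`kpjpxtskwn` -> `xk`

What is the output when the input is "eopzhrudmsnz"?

The rule is to delete the first 2 characters, then keep one character in every 3, starting at position 3 (positions 3rd, 6th, 9th, ...).
For "eopzhrudmsnz" the result is "hdn".

hdn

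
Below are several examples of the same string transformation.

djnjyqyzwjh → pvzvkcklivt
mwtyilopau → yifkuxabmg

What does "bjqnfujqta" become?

nvczrgvcfm

The transformation: shift every letter 12 places forward in the alphabet (wrapping around).
So "bjqnfujqta" becomes "nvczrgvcfm".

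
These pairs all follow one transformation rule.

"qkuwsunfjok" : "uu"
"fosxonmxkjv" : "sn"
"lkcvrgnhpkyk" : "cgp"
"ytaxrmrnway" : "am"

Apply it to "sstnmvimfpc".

tv

The transformation: keep one character in every 3, starting at position 3 (positions 3rd, 6th, 9th, ...), then delete the last character.
On "sstnmvimfpc": the first step gives "tvf", and the second then gives "tv".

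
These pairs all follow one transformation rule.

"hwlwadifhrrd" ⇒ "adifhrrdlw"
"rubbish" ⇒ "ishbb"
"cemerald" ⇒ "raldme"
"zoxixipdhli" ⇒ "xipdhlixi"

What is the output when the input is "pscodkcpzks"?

dkcpzksco

In each case the input is transformed by: delete the first 2 characters, then move the first 2 characters to the end (rotate left by 2).
On "pscodkcpzks": the first step gives "codkcpzks", and the second then gives "dkcpzksco".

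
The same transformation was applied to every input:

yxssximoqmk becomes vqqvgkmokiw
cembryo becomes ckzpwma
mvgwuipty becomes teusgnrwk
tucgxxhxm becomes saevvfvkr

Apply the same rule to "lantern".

ylrcplj

Rule — shift every letter 2 places backward in the alphabet (wrapping around), then move the first character to the end.
"lantern" → "jylrcpl" → "ylrcplj".
(Check on "cembryo": → "ackzpwm" → "ckzpwma" ✓)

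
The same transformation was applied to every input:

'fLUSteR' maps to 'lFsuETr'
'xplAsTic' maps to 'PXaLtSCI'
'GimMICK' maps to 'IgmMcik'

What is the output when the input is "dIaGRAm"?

Each output is the input with this applied: flip the case of every letter, then swap each adjacent pair of characters (1↔2, 3↔4, ...).
Working it through for "dIaGRAm": intermediate "DiAgraM", final "iDgAarM".

iDgAarM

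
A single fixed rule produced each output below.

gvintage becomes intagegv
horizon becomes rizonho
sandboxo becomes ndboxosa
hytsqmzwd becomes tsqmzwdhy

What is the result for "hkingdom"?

The pattern: move the first 2 characters to the end (rotate left by 2).
On "hkingdom" that produces "ingdomhk".

ingdomhk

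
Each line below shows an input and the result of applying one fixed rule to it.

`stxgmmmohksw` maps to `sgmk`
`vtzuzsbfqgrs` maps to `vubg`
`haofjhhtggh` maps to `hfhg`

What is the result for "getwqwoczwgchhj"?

The rule is to keep one character in every 3, starting at position 1 (positions 1st, 4th, 7th, ...).
On "getwqwoczwgchhj" that produces "gwowh".

gwowh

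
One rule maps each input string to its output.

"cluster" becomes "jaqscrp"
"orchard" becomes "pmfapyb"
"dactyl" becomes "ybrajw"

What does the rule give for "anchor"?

The pattern: shift every letter 2 places backward in the alphabet (wrapping around), then swap each adjacent pair of characters (1↔2, 3↔4, ...).
Working it through for "anchor": intermediate "ylafmp", final "lyfapm".

lyfapm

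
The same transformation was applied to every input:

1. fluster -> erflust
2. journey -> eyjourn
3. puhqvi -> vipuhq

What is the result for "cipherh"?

Looking at the pairs, the operation is to move the last 2 characters to the front (rotate right by 2).
On "cipherh" that produces "rhciphe".

rhciphe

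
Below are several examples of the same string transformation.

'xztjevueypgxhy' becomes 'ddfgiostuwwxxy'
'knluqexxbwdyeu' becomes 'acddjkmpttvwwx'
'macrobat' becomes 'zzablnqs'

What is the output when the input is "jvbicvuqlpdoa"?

zabchiknoptuu

What's happening: sort the characters into alphabetical order, then shift every letter 1 place backward in the alphabet (wrapping around).
On "jvbicvuqlpdoa": the first step gives "abcdijlopquvv", and the second then gives "zabchiknoptuu".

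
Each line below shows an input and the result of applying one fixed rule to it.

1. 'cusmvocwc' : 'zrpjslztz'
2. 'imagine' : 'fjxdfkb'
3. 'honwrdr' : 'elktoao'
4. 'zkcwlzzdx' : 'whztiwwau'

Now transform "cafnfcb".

zxckczy

Each output is the input with this applied: shift every letter 3 places backward in the alphabet (wrapping around).
Applying that to "cafnfcb" gives "zxckczy".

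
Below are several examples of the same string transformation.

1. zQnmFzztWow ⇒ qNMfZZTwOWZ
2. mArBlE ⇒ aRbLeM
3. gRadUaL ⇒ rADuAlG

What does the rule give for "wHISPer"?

In each case the input is transformed by: move the first character to the end, then flip the case of every letter.
Starting from "wHISPer": after the first operation, "HISPerw"; after the second, "hispERW".

hispERW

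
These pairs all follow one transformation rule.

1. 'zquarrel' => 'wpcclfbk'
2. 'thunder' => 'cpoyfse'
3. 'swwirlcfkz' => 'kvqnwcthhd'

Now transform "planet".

epylwa

What's happening: shift every letter 11 places forward in the alphabet (wrapping around), then reverse the string.
On "planet": the first step gives "awlype", and the second then gives "epylwa".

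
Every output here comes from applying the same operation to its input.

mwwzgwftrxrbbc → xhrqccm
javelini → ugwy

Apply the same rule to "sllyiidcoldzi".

dwtozot

What's happening: shift every letter 11 places forward in the alphabet (wrapping around), then keep every other character starting from the first (positions 1st, 3rd, 5th, ...).
Starting from "sllyiidcoldzi": after the first operation, "dwwjttonzwokt"; after the second, "dwtozot".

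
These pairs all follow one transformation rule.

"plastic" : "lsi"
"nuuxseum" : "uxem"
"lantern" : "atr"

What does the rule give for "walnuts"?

What's happening: keep every other character starting from the second (positions 2nd, 4th, 6th, ...).
Doing the same to "walnuts": "ant".

ant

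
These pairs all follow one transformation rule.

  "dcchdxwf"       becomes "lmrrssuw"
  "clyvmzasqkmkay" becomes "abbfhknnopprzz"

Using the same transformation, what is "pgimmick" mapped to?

What's happening: shift every letter 11 places backward in the alphabet (wrapping around), then sort the characters into alphabetical order.
"pgimmick" → "evxbbxrz" → "bbervxxz".

bbervxxz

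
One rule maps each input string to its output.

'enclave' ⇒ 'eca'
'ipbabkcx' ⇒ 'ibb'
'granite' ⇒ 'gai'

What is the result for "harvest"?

hre

What's happening: delete the last 2 characters, then keep every other character starting from the first (positions 1st, 3rd, 5th, ...).
Working it through for "harvest": intermediate "harve", final "hre".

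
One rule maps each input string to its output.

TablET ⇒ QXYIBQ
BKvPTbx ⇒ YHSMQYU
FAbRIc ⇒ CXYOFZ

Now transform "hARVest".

EXOSBPQ

Rule — shift every letter 3 places backward in the alphabet (wrapping around), then convert every letter to uppercase.
Applying both steps to "hARVest": "eXOSbpq", then "EXOSBPQ".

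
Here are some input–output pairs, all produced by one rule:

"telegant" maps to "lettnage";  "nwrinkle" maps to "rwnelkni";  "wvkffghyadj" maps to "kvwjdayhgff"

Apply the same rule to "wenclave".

The transformation: move the first 3 characters to the end (rotate left by 3), then reverse the string.
For "wenclave", step one produces "clavewen"; step two turns that into "newevalc".

newevalc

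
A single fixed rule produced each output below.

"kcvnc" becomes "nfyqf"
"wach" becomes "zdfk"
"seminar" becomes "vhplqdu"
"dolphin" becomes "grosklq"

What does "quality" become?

txdolwb

What's happening: shift every letter 3 places forward in the alphabet (wrapping around).
Applying that to "quality" gives "txdolwb".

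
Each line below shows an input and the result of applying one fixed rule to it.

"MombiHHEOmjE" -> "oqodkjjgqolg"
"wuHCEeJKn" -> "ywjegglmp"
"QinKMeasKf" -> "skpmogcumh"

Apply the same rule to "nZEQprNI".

pbgsrtpk

The transformation: shift every letter 2 places forward in the alphabet (wrapping around), then convert every letter to lowercase.
On "nZEQprNI": the first step gives "pBGSrtPK", and the second then gives "pbgsrtpk".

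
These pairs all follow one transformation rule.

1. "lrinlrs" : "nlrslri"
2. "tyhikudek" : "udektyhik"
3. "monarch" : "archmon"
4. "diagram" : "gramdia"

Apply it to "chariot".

The pattern: move the last 3 characters to the front (rotate right by 3), then move the last character to the front.
Doing the same to "chariot": "riotcha".
(Check on "monarch": → "rchmona" → "archmon" ✓)

riotcha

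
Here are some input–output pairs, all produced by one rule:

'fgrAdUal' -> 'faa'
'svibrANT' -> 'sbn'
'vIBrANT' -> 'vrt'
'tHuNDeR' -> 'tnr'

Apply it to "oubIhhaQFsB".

oias

What's happening: keep one character in every 3, starting at position 1 (positions 1st, 4th, 7th, ...), then convert every letter to lowercase.
"oubIhhaQFsB" → "oias".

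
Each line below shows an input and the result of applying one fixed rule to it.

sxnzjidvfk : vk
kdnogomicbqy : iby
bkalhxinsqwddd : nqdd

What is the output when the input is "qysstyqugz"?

Each output is the input with this applied: keep every other character starting from the second (positions 2nd, 4th, 6th, ...), then delete the first 3 characters.
Applying both steps to "qysstyqugz": "ysyuz", then "uz".

uz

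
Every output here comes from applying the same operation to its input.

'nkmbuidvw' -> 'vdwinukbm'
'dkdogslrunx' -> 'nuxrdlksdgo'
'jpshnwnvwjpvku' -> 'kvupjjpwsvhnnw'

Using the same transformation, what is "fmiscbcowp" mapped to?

wopcfbmcis

Rule — move the last 2 characters to the front (rotate right by 2), then take characters alternately from the front and the back (1st, last, 2nd, 2nd-last, ...).
Applying both steps to "fmiscbcowp": "wpfmiscbco", then "wopcfbmcis".
(Check on "dkdogslrunx": → "nxdkdogslru" → "nuxrdlksdgo" ✓)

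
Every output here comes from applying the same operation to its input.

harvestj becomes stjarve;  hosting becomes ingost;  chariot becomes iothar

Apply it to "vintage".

Looking at the pairs, the operation is to delete the first character, then move the last 3 characters to the front (rotate right by 3).
Working it through for "vintage": intermediate "intage", final "ageint".

ageint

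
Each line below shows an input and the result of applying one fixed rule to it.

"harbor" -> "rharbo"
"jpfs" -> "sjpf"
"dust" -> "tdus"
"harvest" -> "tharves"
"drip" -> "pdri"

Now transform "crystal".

lcrysta

Rule — move the last character to the front.
Doing the same to "crystal": "lcrysta".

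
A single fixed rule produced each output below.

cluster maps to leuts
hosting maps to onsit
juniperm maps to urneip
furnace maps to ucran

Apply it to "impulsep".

The rule is to take characters alternately from the front and the back (1st, last, 2nd, 2nd-last, ...), then delete the first 2 characters.
On "impulsep": the first step gives "ipmepsul", and the second then gives "mepsul".

mepsul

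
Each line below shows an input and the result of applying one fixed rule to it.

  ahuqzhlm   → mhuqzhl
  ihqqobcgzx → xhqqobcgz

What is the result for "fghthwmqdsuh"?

In each case the input is transformed by: delete the first character, then move the last character to the front.
"fghthwmqdsuh" → "ghthwmqdsuh" → "hghthwmqdsu".

hghthwmqdsu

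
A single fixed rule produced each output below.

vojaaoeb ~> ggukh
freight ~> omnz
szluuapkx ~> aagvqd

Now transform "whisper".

The pattern: delete the first 3 characters, then shift every letter 6 places forward in the alphabet (wrapping around).
Working it through for "whisper": intermediate "sper", final "yvkx".

yvkx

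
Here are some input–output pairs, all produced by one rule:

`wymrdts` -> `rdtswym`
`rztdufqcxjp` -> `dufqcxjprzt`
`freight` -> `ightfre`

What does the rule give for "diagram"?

gramdia

Looking at the pairs, the operation is to move the first 3 characters to the end (rotate left by 3).
"diagram" → "gramdia".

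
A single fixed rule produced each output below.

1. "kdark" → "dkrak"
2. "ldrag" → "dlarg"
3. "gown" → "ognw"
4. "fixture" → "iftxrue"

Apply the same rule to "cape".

The rule is to swap each adjacent pair of characters (1↔2, 3↔4, ...).
For "cape" the result is "acep".

acep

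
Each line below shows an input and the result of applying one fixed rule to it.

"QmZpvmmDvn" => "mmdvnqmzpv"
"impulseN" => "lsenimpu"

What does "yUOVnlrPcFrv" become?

Each output is the input with this applied: swap the front and back halves of the string, then convert every letter to lowercase.
Applying both steps to "yUOVnlrPcFrv": "rPcFrvyUOVnl", then "rpcfrvyuovnl".
(Check on "QmZpvmmDvn": → "mmDvnQmZpv" → "mmdvnqmzpv" ✓)

rpcfrvyuovnl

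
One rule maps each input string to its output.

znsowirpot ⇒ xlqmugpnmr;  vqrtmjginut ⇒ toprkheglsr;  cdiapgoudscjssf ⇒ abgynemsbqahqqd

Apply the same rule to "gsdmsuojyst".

Each output is the input with this applied: shift every letter 2 places backward in the alphabet (wrapping around).
Applying that to "gsdmsuojyst" gives "eqbkqsmhwqr".

eqbkqsmhwqr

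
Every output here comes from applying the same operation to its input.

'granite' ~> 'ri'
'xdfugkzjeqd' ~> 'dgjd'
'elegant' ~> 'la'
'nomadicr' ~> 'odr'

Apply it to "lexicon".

ec

In each case the input is transformed by: keep one character in every 3, starting at position 2 (positions 2nd, 5th, 8th, ...).
Doing the same to "lexicon": "ec".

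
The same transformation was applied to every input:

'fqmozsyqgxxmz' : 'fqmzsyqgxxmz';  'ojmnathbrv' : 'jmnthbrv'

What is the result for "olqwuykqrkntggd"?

The rule is to remove every vowel.
Doing the same to "olqwuykqrkntggd": "lqwykqrkntggd".

lqwykqrkntggd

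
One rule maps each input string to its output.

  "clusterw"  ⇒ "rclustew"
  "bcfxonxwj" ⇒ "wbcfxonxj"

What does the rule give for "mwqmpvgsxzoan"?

Rule — move the last character to the front, then swap the first and last characters.
For "mwqmpvgsxzoan", step one produces "nmwqmpvgsxzoa"; step two turns that into "amwqmpvgsxzon".

amwqmpvgsxzon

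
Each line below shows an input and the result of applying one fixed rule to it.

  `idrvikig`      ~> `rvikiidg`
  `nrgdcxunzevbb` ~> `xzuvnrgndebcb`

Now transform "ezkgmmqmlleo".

Each output is the input with this applied: sort the characters into reverse alphabetical order, then swap each adjacent pair of characters (1↔2, 3↔4, ...).
"ezkgmmqmlleo" → "zqommmllkgee" → "qzmommllgkee".
(Check on "idrvikig": → "vrkiiigd" → "rvikiidg" ✓)

qzmommllgkee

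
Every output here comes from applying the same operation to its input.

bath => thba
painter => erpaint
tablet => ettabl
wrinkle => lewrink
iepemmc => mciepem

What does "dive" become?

vedi

In each case the input is transformed by: move the last 2 characters to the front (rotate right by 2).
On "dive" that produces "vedi".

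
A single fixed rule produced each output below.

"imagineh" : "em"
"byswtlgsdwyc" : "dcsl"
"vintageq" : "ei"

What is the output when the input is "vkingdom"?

The pattern: swap the front and back halves of the string, then keep one character in every 3, starting at position 3 (positions 3rd, 6th, 9th, ...).
On "vkingdom": the first step gives "gdomvkin", and the second then gives "ok".

ok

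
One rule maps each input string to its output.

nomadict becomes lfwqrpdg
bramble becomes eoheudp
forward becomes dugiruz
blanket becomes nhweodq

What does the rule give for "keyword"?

rugnhbz

Rule — move the last 3 characters to the front (rotate right by 3), then shift every letter 3 places forward in the alphabet (wrapping around).
For "keyword", step one produces "ordkeyw"; step two turns that into "rugnhbz".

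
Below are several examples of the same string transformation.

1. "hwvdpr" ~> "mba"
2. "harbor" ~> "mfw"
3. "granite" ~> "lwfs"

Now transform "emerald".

jrjw

The transformation: delete the last 3 characters, then shift every letter 5 places forward in the alphabet (wrapping around).
So "emerald" becomes "jrjw".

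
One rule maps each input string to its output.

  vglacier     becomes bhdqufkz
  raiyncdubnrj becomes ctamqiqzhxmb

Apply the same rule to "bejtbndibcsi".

Looking at the pairs, the operation is to swap the front and back halves of the string, then shift every letter 1 place backward in the alphabet (wrapping around).
Starting from "bejtbndibcsi": after the first operation, "dibcsibejtbn"; after the second, "chabrhadisam".
(Check on "vglacier": → "ciervgla" → "bhdqufkz" ✓)

chabrhadisam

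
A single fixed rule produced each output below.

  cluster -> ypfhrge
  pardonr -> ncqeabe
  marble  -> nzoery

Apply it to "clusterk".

ypfhrgxe

Looking at the pairs, the operation is to shift every letter 13 places forward in the alphabet (wrapping around) — i.e. ROT13, then swap each adjacent pair of characters (1↔2, 3↔4, ...).
For "clusterk", step one produces "pyhfgrex"; step two turns that into "ypfhrgxe".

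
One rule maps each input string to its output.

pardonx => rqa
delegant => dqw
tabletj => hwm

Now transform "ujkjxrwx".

uza

What's happening: shift every letter 3 places forward in the alphabet (wrapping around), then keep only the last 3 characters.
Working it through for "ujkjxrwx": intermediate "xmnmauza", final "uza".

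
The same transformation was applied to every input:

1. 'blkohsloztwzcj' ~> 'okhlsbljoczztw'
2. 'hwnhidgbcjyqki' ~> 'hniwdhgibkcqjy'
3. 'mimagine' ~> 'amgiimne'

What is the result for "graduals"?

dauragls

Each output is the input with this applied: move the first 3 characters to the end (rotate left by 3), then take characters alternately from the front and the back (1st, last, 2nd, 2nd-last, ...).
Working it through for "graduals": intermediate "dualsgra", final "dauragls".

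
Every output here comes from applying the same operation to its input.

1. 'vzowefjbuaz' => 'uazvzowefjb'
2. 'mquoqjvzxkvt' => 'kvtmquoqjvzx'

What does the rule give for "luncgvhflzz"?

The rule is to move the last 3 characters to the front (rotate right by 3).
For "luncgvhflzz" the result is "lzzluncgvhf".

lzzluncgvhf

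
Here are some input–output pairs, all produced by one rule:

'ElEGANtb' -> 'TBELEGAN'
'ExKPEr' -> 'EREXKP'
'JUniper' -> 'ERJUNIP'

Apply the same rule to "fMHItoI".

Looking at the pairs, the operation is to move the last 2 characters to the front (rotate right by 2), then convert every letter to uppercase.
On "fMHItoI" that produces "OIFMHIT".
(Check on "JUniper": → "erJUnip" → "ERJUNIP" ✓)

OIFMHIT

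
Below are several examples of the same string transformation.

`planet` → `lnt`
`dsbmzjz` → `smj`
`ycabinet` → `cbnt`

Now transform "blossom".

Each output is the input with this applied: keep every other character starting from the second (positions 2nd, 4th, 6th, ...).
Applying that to "blossom" gives "lso".

lso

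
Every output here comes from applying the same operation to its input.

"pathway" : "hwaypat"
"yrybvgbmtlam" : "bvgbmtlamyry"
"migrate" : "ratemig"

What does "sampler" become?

plersam

The pattern: move the first 3 characters to the end (rotate left by 3).
Doing the same to "sampler": "plersam".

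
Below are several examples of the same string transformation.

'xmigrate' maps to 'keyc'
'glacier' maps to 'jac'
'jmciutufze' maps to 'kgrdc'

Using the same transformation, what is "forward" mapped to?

mup

In each case the input is transformed by: shift every letter 2 places backward in the alphabet (wrapping around), then keep every other character starting from the second (positions 2nd, 4th, 6th, ...).
On "forward": the first step gives "dmpuypb", and the second then gives "mup".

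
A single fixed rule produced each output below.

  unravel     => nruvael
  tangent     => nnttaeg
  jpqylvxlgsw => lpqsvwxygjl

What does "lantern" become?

nnrtael

The transformation: sort the characters into alphabetical order, then move the first 3 characters to the end (rotate left by 3).
Starting from "lantern": after the first operation, "aelnnrt"; after the second, "nnrtael".
(Check on "unravel": → "aelnruv" → "nruvael" ✓)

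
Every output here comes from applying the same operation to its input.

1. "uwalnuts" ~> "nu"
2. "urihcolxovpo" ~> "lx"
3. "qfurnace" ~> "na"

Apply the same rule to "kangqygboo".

Rule — swap the front and back halves of the string, then keep only the first 2 characters.
Starting from "kangqygboo": after the first operation, "ygbookangq"; after the second, "yg".

yg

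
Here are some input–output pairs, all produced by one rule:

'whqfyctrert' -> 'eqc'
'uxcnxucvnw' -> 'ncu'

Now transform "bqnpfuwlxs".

xnu

The pattern: keep one character in every 3, starting at position 3 (positions 3rd, 6th, 9th, ...), then move the last character to the front.
Working it through for "bqnpfuwlxs": intermediate "nux", final "xnu".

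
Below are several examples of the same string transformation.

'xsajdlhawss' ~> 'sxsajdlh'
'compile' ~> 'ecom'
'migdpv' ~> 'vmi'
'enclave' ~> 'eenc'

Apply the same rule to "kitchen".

nkit

Each output is the input with this applied: move the last character to the front, then delete the last 3 characters.
"kitchen" → "nkitche" → "nkit".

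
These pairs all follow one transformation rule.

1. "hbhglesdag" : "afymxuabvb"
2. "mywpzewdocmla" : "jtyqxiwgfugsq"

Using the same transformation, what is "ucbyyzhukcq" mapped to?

The transformation: shift every letter 6 places backward in the alphabet (wrapping around), then move the first 3 characters to the end (rotate left by 3).
For "ucbyyzhukcq" the result is "sstboewkowv".
(Check on "mywpzewdocmla": → "gsqjtyqxiwgfu" → "jtyqxiwgfugsq" ✓)

sstboewkowv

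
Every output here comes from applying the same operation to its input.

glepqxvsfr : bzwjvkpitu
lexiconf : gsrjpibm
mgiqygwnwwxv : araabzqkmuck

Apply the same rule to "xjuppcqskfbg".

The rule is to swap the front and back halves of the string, then shift every letter 4 places forward in the alphabet (wrapping around).
"xjuppcqskfbg" → "qskfbgxjuppc" → "uwojfkbnyttg".

uwojfkbnyttg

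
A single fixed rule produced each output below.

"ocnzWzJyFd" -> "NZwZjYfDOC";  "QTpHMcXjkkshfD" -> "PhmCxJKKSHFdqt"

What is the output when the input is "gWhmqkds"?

Looking at the pairs, the operation is to flip the case of every letter, then move the first 2 characters to the end (rotate left by 2).
Working it through for "gWhmqkds": intermediate "GwHMQKDS", final "HMQKDSGw".

HMQKDSGw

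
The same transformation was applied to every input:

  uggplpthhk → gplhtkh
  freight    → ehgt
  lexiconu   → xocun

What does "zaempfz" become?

The pattern: swap each adjacent pair of characters (1↔2, 3↔4, ...), then delete the first 3 characters.
Working it through for "zaempfz": intermediate "azmefpz", final "efpz".

efpz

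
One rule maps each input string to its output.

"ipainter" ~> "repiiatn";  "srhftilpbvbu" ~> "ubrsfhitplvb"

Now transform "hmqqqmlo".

In each case the input is transformed by: swap each adjacent pair of characters (1↔2, 3↔4, ...), then move the last 2 characters to the front (rotate right by 2).
On "hmqqqmlo": the first step gives "mhqqmqol", and the second then gives "olmhqqmq".

olmhqqmq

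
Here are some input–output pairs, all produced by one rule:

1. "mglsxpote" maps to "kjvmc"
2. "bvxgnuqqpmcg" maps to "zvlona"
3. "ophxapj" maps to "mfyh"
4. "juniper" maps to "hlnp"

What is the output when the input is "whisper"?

In each case the input is transformed by: shift every letter 2 places backward in the alphabet (wrapping around), then keep every other character starting from the first (positions 1st, 3rd, 5th, ...).
On "whisper": the first step gives "ufgqncp", and the second then gives "ugnp".

ugnp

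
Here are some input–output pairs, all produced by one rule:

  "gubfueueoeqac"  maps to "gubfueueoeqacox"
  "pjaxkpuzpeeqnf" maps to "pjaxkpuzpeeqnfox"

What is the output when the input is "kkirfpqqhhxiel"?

kkirfpqqhhxielox

The transformation: append "ox".
"kkirfpqqhhxiel" → "kkirfpqqhhxielox".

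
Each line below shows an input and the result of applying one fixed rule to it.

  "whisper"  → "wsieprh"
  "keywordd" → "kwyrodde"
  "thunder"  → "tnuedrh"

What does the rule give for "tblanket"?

Looking at the pairs, the operation is to swap each adjacent pair of characters (1↔2, 3↔4, ...), then move the first character to the end.
Applying that to "tblanket" gives "talknteb".

talknteb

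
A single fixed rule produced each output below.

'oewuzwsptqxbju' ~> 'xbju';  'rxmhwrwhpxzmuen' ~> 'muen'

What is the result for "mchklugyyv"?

The transformation: keep only the last 4 characters.
Applying that to "mchklugyyv" gives "gyyv".

gyyv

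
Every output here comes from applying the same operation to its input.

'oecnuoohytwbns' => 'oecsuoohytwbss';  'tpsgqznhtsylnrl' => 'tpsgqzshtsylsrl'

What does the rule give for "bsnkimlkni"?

The pattern: replace every "n" with "s".
Applying that to "bsnkimlkni" gives "bsskimlksi".

bsskimlksi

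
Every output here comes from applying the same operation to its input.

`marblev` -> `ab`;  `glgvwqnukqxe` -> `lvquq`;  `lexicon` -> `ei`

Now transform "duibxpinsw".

ubpn

Rule — keep every other character starting from the second (positions 2nd, 4th, 6th, ...), then delete the last character.
So "duibxpinsw" becomes "ubpn".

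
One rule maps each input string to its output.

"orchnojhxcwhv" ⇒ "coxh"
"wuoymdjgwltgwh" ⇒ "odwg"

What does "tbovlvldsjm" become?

ovs

Rule — keep one character in every 3, starting at position 3 (positions 3rd, 6th, 9th, ...).
"tbovlvldsjm" → "ovs".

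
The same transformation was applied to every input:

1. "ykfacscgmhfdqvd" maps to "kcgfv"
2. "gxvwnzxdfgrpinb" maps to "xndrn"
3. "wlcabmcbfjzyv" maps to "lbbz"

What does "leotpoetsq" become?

What's happening: keep one character in every 3, starting at position 2 (positions 2nd, 5th, 8th, ...).
Doing the same to "leotpoetsq": "ept".

ept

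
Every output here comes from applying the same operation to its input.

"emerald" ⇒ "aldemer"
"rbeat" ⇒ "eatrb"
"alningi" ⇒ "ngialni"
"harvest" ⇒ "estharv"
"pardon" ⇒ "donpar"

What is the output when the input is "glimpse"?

The pattern: move the last 3 characters to the front (rotate right by 3).
Doing the same to "glimpse": "pseglim".

pseglim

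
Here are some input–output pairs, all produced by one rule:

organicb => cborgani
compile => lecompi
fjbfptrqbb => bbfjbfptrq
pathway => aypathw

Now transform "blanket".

Looking at the pairs, the operation is to move the last 2 characters to the front (rotate right by 2).
For "blanket" the result is "etblank".

etblank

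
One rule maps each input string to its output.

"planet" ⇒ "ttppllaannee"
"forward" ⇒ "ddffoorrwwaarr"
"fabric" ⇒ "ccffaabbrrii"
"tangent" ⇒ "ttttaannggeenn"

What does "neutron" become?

nnnneeuuttrroo

What's happening: double every character, then move the last 2 characters to the front (rotate right by 2).
On "neutron": the first step gives "nneeuuttrroonn", and the second then gives "nnnneeuuttrroo".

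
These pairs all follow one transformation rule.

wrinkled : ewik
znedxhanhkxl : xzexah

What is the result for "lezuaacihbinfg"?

Looking at the pairs, the operation is to keep every other character starting from the first (positions 1st, 3rd, 5th, ...), then move the last character to the front.
Applying both steps to "lezuaacihbinfg": "lzachif", then "flzachi".

flzachi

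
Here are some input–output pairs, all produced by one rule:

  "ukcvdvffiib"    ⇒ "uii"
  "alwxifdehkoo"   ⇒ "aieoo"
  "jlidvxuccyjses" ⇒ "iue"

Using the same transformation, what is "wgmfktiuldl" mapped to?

iu

The transformation: keep only the vowels.
"wgmfktiuldl" → "iu".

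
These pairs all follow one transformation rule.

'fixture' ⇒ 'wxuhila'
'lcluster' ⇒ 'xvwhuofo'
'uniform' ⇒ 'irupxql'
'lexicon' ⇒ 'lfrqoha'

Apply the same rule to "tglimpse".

What's happening: move the first 3 characters to the end (rotate left by 3), then shift every letter 3 places forward in the alphabet (wrapping around).
Starting from "tglimpse": after the first operation, "impsetgl"; after the second, "lpsvhwjo".

lpsvhwjo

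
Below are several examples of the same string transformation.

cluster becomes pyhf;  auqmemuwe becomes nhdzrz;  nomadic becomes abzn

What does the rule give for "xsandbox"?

kfnaq

The transformation: shift every letter 13 places forward in the alphabet (wrapping around) — i.e. ROT13, then delete the last 3 characters.
Applying both steps to "xsandbox": "kfnaqobk", then "kfnaq".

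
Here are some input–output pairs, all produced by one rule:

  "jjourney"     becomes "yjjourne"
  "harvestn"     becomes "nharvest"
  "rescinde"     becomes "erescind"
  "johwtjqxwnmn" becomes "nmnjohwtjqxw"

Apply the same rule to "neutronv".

Each output is the input with this applied: move the first 3 characters to the end (rotate left by 3), then swap the front and back halves of the string.
Working it through for "neutronv": intermediate "tronvneu", final "vneutron".
(Check on "rescinde": → "cinderes" → "erescind" ✓)

vneutron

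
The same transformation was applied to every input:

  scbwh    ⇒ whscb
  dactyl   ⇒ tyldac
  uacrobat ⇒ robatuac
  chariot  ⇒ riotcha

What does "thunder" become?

nderthu

Looking at the pairs, the operation is to move the first 3 characters to the end (rotate left by 3).
"thunder" → "nderthu".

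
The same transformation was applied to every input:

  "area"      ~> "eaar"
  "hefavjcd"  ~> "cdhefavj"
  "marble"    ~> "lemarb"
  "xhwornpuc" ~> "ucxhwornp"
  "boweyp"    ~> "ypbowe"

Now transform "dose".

What's happening: move the last 2 characters to the front (rotate right by 2).
So "dose" becomes "sedo".

sedo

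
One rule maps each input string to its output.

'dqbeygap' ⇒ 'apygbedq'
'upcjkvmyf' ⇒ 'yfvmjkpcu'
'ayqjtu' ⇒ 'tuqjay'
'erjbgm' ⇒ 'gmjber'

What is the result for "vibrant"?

What's happening: reverse the string, then swap each adjacent pair of characters (1↔2, 3↔4, ...).
Starting from "vibrant": after the first operation, "tnarbiv"; after the second, "ntraibv".

ntraibv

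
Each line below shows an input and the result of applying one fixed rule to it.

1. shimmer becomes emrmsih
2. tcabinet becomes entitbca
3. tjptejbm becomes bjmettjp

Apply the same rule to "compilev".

elvicpom

Rule — move the last 2 characters to the front (rotate right by 2), then take characters alternately from the front and the back (1st, last, 2nd, 2nd-last, ...).
On "compilev": the first step gives "evcompil", and the second then gives "elvicpom".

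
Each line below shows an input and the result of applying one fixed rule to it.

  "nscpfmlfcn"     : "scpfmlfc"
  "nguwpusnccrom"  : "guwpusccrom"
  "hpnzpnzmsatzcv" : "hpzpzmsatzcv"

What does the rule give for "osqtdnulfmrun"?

osqtdulfmru

What's happening: remove every "n".
Doing the same to "osqtdnulfmrun": "osqtdulfmru".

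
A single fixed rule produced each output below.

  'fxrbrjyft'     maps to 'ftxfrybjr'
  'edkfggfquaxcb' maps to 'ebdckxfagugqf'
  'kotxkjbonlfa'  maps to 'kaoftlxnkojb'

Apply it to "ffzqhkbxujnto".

foftznqjhukxb

In each case the input is transformed by: take characters alternately from the front and the back (1st, last, 2nd, 2nd-last, ...).
For "ffzqhkbxujnto" the result is "foftznqjhukxb".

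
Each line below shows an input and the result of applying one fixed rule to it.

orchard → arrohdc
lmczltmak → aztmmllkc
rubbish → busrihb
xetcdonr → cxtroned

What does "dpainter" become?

atrpnied

Rule — sort the characters into reverse alphabetical order, then move the last character to the front.
Starting from "dpainter": after the first operation, "trpnieda"; after the second, "atrpnied".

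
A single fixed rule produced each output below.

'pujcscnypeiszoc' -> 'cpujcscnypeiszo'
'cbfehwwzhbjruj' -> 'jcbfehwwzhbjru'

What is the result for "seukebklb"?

bseukebkl

Rule — move the last character to the front.
"seukebklb" → "bseukebkl".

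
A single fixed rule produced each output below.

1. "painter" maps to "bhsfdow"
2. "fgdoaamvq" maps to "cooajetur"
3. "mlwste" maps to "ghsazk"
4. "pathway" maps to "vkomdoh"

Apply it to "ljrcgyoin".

qumcwbzxf

Looking at the pairs, the operation is to move the first 3 characters to the end (rotate left by 3), then shift every letter 12 places backward in the alphabet (wrapping around).
Applying both steps to "ljrcgyoin": "cgyoinljr", then "qumcwbzxf".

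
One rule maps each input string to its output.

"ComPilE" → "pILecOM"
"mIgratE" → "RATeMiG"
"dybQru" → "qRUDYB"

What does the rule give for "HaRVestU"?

Looking at the pairs, the operation is to flip the case of every letter, then move the first 3 characters to the end (rotate left by 3).
"HaRVestU" → "vESTuhAr".

vESTuhAr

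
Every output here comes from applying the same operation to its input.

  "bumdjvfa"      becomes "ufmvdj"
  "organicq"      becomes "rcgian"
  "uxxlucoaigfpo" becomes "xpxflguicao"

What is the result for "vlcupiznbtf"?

The transformation: take characters alternately from the front and the back (1st, last, 2nd, 2nd-last, ...), then delete the first 2 characters.
On "vlcupiznbtf": the first step gives "vfltcbunpzi", and the second then gives "ltcbunpzi".

ltcbunpzi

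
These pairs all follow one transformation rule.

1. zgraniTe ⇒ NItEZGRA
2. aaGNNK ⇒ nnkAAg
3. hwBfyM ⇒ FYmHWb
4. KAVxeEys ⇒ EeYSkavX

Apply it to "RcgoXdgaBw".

DGAbWrCGOx

Rule — flip the case of every letter, then swap the front and back halves of the string.
Applying that to "RcgoXdgaBw" gives "DGAbWrCGOx".
(Check on "zgraniTe": → "ZGRANItE" → "NItEZGRA" ✓)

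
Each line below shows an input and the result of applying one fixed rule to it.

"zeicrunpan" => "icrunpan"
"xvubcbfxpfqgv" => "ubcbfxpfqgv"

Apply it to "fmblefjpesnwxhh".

Looking at the pairs, the operation is to delete the first 2 characters.
"fmblefjpesnwxhh" → "blefjpesnwxhh".

blefjpesnwxhh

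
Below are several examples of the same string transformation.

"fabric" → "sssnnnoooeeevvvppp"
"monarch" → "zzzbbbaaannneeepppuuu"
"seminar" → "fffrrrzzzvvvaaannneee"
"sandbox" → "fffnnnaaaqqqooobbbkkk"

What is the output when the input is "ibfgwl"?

Looking at the pairs, the operation is to repeat every character 3 times, then shift every letter 13 places forward in the alphabet (wrapping around) — i.e. ROT13.
Starting from "ibfgwl": after the first operation, "iiibbbfffgggwwwlll"; after the second, "vvvooossstttjjjyyy".

vvvooossstttjjjyyy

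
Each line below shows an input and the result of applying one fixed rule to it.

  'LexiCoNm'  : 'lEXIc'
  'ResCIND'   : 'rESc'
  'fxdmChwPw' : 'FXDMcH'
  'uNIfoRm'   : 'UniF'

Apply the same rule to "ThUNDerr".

tHund

The rule is to delete the last 3 characters, then flip the case of every letter.
Working it through for "ThUNDerr": intermediate "ThUND", final "tHund".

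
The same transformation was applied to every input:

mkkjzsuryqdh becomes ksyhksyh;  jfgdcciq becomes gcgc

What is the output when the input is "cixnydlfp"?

Looking at the pairs, the operation is to keep one character in every 3, starting at position 3 (positions 3rd, 6th, 9th, ...), then write the whole string twice.
Starting from "cixnydlfp": after the first operation, "xdp"; after the second, "xdpxdp".

xdpxdp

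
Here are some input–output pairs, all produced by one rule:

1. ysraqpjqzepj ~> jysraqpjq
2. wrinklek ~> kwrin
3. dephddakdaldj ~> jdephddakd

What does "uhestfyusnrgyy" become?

yuhestfyusn

Rule — move the last character to the front, then delete the last 3 characters.
"uhestfyusnrgyy" → "yuhestfyusnrgy" → "yuhestfyusn".
(Check on "wrinklek": → "kwrinkle" → "kwrin" ✓)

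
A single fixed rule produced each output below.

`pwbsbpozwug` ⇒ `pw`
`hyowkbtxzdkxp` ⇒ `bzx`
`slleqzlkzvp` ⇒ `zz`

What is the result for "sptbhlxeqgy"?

lq

Looking at the pairs, the operation is to delete the first 3 characters, then keep one character in every 3, starting at position 3 (positions 3rd, 6th, 9th, ...).
On "sptbhlxeqgy": the first step gives "bhlxeqgy", and the second then gives "lq".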